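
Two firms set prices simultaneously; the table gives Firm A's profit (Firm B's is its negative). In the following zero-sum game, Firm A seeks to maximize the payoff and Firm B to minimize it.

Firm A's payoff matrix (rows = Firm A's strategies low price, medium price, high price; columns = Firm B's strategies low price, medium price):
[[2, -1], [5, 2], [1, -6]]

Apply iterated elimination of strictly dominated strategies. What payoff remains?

Column low price is strictly dominated by medium price for Firm B (-1<2, 2<5, -6<1); eliminate low price.
Row low price is strictly dominated by row medium price (2>-1); eliminate low price.
Row high price is strictly dominated by row medium price (2>-6); eliminate high price.
Only (medium price, medium price) remains, with payoff 2.

2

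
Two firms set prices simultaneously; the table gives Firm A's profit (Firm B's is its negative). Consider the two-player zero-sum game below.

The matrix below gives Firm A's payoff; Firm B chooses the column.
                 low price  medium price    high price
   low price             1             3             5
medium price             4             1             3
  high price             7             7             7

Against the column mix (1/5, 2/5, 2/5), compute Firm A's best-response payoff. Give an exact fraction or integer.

low price: (1)·(1/5) + (3)·(2/5) + (5)·(2/5) = 17/5.
medium price: (4)·(1/5) + (1)·(2/5) + (3)·(2/5) = 12/5.
high price: (7)·(1/5) + (7)·(2/5) + (7)·(2/5) = 7.
The best pure response is high price with expected payoff 7.

7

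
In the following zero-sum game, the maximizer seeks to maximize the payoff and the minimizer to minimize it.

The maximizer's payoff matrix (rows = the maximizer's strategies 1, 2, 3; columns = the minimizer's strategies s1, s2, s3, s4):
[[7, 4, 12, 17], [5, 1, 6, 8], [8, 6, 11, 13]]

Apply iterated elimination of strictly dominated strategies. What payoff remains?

Row 2 is strictly dominated by row 1 (7>5, 4>1, 12>6, 17>8); eliminate 2.
Column s1 is strictly dominated by s2 for the minimizer (4<7, 6<8); eliminate s1.
Column s4 is strictly dominated by s2 for the minimizer (4<17, 6<13); eliminate s4.
Column s3 is strictly dominated by s2 for the minimizer (4<12, 6<11); eliminate s3.
Row 1 is strictly dominated by row 3 (6>4); eliminate 1.
Only (3, s2) remains, with payoff 6.

6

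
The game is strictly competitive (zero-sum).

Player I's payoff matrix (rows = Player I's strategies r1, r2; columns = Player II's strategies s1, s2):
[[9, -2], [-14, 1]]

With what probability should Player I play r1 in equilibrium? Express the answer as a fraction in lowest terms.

Row minima are -2 and -14, so Player I's maximin is -2; column maxima are 9 and 1, so Player II's minimax is 1. These differ, so the equilibrium is in mixed strategies.
Let Player I play r1 with probability p. Player II is indifferent when 9p − 14(1−p) = −2p + (1−p), giving p = 15/26.

15/26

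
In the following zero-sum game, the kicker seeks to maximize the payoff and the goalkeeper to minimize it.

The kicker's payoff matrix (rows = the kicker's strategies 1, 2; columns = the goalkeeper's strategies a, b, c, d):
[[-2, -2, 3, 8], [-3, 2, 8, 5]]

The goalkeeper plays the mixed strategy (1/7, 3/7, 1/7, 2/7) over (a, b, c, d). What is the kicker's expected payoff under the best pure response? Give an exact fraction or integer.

3

1: (-2)·(1/7) + (-2)·(3/7) + (3)·(1/7) + (8)·(2/7) = 11/7.
2: (-3)·(1/7) + (2)·(3/7) + (8)·(1/7) + (5)·(2/7) = 3.
The best pure response is 2 with expected payoff 3.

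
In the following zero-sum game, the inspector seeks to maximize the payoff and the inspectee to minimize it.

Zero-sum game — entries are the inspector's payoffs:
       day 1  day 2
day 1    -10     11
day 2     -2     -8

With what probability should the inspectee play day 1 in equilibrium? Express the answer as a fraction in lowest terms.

19/27

Row minima are -10 and -8, so the inspector's maximin is -8; column maxima are -2 and 11, so the inspectee's minimax is -2. These differ, so the equilibrium is in mixed strategies.
Let the inspectee play day 1 with probability q. The inspector is indifferent when −10q + 11(1−q) = −2q − 8(1−q), giving q = 19/27.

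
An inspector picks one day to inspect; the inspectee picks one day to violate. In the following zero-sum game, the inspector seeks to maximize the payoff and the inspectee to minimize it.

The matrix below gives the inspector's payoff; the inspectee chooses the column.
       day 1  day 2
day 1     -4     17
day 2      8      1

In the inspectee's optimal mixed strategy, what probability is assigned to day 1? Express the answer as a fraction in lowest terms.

4/7

Row minima are -4 and 1, so the inspector's maximin is 1; column maxima are 8 and 17, so the inspectee's minimax is 8. These differ, so the equilibrium is in mixed strategies.
Let the inspectee play day 1 with probability q. The inspector is indifferent when −4q + 17(1−q) = 8q + (1−q), giving q = 4/7.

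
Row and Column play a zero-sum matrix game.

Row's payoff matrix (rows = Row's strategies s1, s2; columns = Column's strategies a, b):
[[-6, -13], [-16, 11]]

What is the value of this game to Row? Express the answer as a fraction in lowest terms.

-137/17

Row minima are -13 and -16, so Row's maximin is -13; column maxima are -6 and 11, so Column's minimax is -6. These differ, so the equilibrium is in mixed strategies.
Let Row play s1 with probability p. Column is indifferent when −6p − 16(1−p) = −13p + 11(1−p), giving p = 27/34.
Let Column play a with probability q. Row is indifferent when −6q − 13(1−q) = −16q + 11(1−q), giving q = 12/17.
The value is -6·(12/17) + (-13)·(5/17) = -137/17.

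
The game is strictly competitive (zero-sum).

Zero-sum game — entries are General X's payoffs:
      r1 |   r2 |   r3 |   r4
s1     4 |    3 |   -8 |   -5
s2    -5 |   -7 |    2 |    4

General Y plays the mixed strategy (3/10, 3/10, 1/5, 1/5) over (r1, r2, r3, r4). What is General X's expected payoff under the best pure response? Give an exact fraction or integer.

-1/2

s1: (4)·(3/10) + (3)·(3/10) + (-8)·(1/5) + (-5)·(1/5) = -1/2.
s2: (-5)·(3/10) + (-7)·(3/10) + (2)·(1/5) + (4)·(1/5) = -12/5.
The best pure response is s1 with expected payoff -1/2.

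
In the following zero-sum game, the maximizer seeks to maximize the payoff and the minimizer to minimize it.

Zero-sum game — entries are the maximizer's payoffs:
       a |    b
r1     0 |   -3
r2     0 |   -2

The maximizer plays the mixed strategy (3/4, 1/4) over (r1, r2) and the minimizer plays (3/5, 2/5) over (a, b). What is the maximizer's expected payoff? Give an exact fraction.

-11/10

Against (3/5, 2/5), each row's expected payoff is r1: -6/5; r2: -4/5.
Taking the (3/4, 1/4)-weighted average: (3/4)·(-6/5) + (1/4)·(-4/5) = -11/10.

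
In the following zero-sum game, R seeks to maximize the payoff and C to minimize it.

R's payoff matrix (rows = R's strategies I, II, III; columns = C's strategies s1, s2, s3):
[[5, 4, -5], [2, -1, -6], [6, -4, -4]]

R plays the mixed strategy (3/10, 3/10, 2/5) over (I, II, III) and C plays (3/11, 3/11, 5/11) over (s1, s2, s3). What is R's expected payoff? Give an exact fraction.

Against (3/11, 3/11, 5/11), each row's expected payoff is I: 2/11; II: -27/11; III: -14/11.
Taking the (3/10, 3/10, 2/5)-weighted average: (3/10)·(2/11) + (3/10)·(-27/11) + (2/5)·(-14/11) = -131/110.

-131/110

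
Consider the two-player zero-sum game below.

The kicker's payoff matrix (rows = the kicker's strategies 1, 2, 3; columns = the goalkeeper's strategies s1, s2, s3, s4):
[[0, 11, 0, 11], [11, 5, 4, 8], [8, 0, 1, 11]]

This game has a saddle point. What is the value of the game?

Row minima: 0, 4, 0 → the kicker's maximin is 4.
Column maxima: 11, 11, 4, 11 → the goalkeeper's minimax is 4.
They coincide at (2, s3), so the value is 4.

4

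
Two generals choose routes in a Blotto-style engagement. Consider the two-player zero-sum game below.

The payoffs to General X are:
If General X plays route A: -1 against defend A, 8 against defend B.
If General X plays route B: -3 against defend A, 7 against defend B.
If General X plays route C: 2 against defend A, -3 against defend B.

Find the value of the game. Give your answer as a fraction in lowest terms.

Row route B is strictly dominated by row route A, so General X never plays it.
The remaining 2×2 game on (route A, route C) × (defend A, defend B) has no saddle point. Let General X play route A with probability p; indifference gives −p + 2(1−p) = 8p − 3(1−p), so p = 5/14.
Similarly General Y's optimal q on defend A is 11/14, and the value is -1·(11/14) + (8)·(3/14) = 13/14.

13/14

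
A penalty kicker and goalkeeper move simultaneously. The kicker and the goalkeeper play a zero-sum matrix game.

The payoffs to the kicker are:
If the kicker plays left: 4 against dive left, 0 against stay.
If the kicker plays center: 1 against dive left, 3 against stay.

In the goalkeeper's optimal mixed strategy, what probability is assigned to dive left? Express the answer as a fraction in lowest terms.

Row minima are 0 and 1, so the kicker's maximin is 1; column maxima are 4 and 3, so the goalkeeper's minimax is 3. These differ, so the equilibrium is in mixed strategies.
Let the goalkeeper play dive left with probability q. The kicker is indifferent when 4q = q + 3(1−q), giving q = 1/2.

1/2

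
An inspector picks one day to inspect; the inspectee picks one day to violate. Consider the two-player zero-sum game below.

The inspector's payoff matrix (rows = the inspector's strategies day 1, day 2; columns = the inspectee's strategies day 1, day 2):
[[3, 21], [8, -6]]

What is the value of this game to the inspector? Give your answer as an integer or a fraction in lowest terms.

93/16

Row minima are 3 and -6, so the inspector's maximin is 3; column maxima are 8 and 21, so the inspectee's minimax is 8. These differ, so the equilibrium is in mixed strategies.
Let the inspector play day 1 with probability p. The inspectee is indifferent when 3p + 8(1−p) = 21p − 6(1−p), giving p = 7/16.
Let the inspectee play day 1 with probability q. The inspector is indifferent when 3q + 21(1−q) = 8q − 6(1−q), giving q = 27/32.
The value is 3·(27/32) + (21)·(5/32) = 93/16.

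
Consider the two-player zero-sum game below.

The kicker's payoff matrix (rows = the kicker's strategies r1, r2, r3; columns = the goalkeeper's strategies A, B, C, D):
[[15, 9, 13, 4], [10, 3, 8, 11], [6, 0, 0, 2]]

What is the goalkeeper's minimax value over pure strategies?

9

The worst case (largest entry) in each column is A: 15, B: 9, C: 13, D: 11.
The best (smallest) of these is 9.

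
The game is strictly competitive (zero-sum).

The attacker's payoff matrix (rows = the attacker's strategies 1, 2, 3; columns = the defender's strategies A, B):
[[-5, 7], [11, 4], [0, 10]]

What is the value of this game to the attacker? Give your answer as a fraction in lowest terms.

110/17

Row 1 is strictly dominated by row 3, so the attacker never plays it.
The remaining 2×2 game on (2, 3) × (A, B) has no saddle point. Let the attacker play 2 with probability p; indifference gives 11p = 4p + 10(1−p), so p = 10/17.
Similarly the defender's optimal q on A is 6/17, and the value is 11·(6/17) + (4)·(11/17) = 110/17.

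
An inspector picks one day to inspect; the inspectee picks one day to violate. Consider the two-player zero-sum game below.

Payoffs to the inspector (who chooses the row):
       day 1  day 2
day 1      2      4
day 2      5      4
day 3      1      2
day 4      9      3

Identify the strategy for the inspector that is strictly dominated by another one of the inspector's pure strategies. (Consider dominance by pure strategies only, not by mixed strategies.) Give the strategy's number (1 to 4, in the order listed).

3

Compare day 3 with day 1: 2 > 1, 4 > 2.
So day 1 strictly dominates day 3 for the inspector; day 3 is strictly dominated.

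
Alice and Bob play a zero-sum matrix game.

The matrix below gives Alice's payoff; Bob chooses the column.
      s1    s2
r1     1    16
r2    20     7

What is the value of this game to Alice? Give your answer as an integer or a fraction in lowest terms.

313/28

Row minima are 1 and 7, so Alice's maximin is 7; column maxima are 20 and 16, so Bob's minimax is 16. These differ, so the equilibrium is in mixed strategies.
Let Alice play r1 with probability p. Bob is indifferent when p + 20(1−p) = 16p + 7(1−p), giving p = 13/28.
Let Bob play s1 with probability q. Alice is indifferent when q + 16(1−q) = 20q + 7(1−q), giving q = 9/28.
The value is 1·(9/28) + (16)·(19/28) = 313/28.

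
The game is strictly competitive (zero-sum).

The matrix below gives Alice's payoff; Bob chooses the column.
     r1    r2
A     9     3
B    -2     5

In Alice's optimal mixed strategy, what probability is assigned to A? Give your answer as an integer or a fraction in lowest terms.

Row minima are 3 and -2, so Alice's maximin is 3; column maxima are 9 and 5, so Bob's minimax is 5. These differ, so the equilibrium is in mixed strategies.
Let Alice play A with probability p. Bob is indifferent when 9p − 2(1−p) = 3p + 5(1−p), giving p = 7/13.

7/13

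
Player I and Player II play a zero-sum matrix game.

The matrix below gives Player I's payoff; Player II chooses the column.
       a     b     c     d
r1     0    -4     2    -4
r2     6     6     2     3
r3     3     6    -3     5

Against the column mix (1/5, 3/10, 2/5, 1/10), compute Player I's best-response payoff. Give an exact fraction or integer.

41/10

r1: (0)·(1/5) + (-4)·(3/10) + (2)·(2/5) + (-4)·(1/10) = -4/5.
r2: (6)·(1/5) + (6)·(3/10) + (2)·(2/5) + (3)·(1/10) = 41/10.
r3: (3)·(1/5) + (6)·(3/10) + (-3)·(2/5) + (5)·(1/10) = 17/10.
The best pure response is r2 with expected payoff 41/10.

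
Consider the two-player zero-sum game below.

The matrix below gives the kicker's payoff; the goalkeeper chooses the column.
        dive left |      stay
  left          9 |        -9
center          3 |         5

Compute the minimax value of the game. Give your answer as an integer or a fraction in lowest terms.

18/5

Row minima are -9 and 3, so the kicker's maximin is 3; column maxima are 9 and 5, so the goalkeeper's minimax is 5. These differ, so the equilibrium is in mixed strategies.
Let the kicker play left with probability p. The goalkeeper is indifferent when 9p + 3(1−p) = −9p + 5(1−p), giving p = 1/10.
Let the goalkeeper play dive left with probability q. The kicker is indifferent when 9q − 9(1−q) = 3q + 5(1−q), giving q = 7/10.
The value is 9·(7/10) + (-9)·(3/10) = 18/5.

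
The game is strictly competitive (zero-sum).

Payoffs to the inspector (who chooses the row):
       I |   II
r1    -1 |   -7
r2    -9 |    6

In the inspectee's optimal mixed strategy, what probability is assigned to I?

13/21

Row minima are -7 and -9, so the inspector's maximin is -7; column maxima are -1 and 6, so the inspectee's minimax is -1. These differ, so the equilibrium is in mixed strategies.
Let the inspectee play I with probability q. The inspector is indifferent when −q − 7(1−q) = −9q + 6(1−q), giving q = 13/21.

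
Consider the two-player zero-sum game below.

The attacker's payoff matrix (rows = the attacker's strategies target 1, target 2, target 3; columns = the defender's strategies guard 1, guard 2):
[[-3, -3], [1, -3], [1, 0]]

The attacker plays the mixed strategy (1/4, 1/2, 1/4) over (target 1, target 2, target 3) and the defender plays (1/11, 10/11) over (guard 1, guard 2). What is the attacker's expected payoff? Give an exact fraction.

-45/22

Against (1/11, 10/11), each row's expected payoff is target 1: -3; target 2: -29/11; target 3: 1/11.
Taking the (1/4, 1/2, 1/4)-weighted average: (1/4)·(-3) + (1/2)·(-29/11) + (1/4)·(1/11) = -45/22.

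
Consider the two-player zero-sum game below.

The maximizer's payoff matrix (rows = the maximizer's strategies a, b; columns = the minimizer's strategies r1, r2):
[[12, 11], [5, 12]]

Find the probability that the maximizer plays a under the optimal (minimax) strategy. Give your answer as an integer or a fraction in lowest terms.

7/8

Row minima are 11 and 5, so the maximizer's maximin is 11; column maxima are 12 and 12, so the minimizer's minimax is 12. These differ, so the equilibrium is in mixed strategies.
Let the maximizer play a with probability p. The minimizer is indifferent when 12p + 5(1−p) = 11p + 12(1−p), giving p = 7/8.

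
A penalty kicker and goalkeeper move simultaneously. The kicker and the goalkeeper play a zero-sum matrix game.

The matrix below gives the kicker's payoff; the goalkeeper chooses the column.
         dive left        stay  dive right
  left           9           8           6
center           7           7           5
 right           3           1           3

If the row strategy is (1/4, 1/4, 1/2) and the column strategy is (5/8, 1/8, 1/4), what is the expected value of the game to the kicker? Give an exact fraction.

161/32

Against (5/8, 1/8, 1/4), each row's expected payoff is left: 65/8; center: 13/2; right: 11/4.
Taking the (1/4, 1/4, 1/2)-weighted average: (1/4)·(65/8) + (1/4)·(13/2) + (1/2)·(11/4) = 161/32.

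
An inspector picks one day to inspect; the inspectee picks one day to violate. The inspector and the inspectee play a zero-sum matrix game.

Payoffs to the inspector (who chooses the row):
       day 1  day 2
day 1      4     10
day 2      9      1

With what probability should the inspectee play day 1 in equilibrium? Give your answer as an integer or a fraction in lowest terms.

9/14

Row minima are 4 and 1, so the inspector's maximin is 4; column maxima are 9 and 10, so the inspectee's minimax is 9. These differ, so the equilibrium is in mixed strategies.
Let the inspectee play day 1 with probability q. The inspector is indifferent when 4q + 10(1−q) = 9q + (1−q), giving q = 9/14.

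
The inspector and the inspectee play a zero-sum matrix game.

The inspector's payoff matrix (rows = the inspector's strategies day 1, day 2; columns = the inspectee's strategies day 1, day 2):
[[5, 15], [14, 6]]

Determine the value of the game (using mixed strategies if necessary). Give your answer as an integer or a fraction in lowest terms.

Row minima are 5 and 6, so the inspector's maximin is 6; column maxima are 14 and 15, so the inspectee's minimax is 14. These differ, so the equilibrium is in mixed strategies.
Let the inspector play day 1 with probability p. The inspectee is indifferent when 5p + 14(1−p) = 15p + 6(1−p), giving p = 4/9.
Let the inspectee play day 1 with probability q. The inspector is indifferent when 5q + 15(1−q) = 14q + 6(1−q), giving q = 1/2.
The value is 5·(1/2) + (15)·(1/2) = 10.

10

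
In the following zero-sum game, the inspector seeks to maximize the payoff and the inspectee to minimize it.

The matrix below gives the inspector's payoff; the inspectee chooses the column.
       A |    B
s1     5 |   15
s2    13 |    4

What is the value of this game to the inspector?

175/19

Row minima are 5 and 4, so the inspector's maximin is 5; column maxima are 13 and 15, so the inspectee's minimax is 13. These differ, so the equilibrium is in mixed strategies.
Let the inspector play s1 with probability p. The inspectee is indifferent when 5p + 13(1−p) = 15p + 4(1−p), giving p = 9/19.
Let the inspectee play A with probability q. The inspector is indifferent when 5q + 15(1−q) = 13q + 4(1−q), giving q = 11/19.
The value is 5·(11/19) + (15)·(8/19) = 175/19.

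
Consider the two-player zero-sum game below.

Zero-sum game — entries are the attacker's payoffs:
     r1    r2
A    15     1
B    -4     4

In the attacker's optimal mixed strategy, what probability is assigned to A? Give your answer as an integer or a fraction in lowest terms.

Row minima are 1 and -4, so the attacker's maximin is 1; column maxima are 15 and 4, so the defender's minimax is 4. These differ, so the equilibrium is in mixed strategies.
Let the attacker play A with probability p. The defender is indifferent when 15p − 4(1−p) = p + 4(1−p), giving p = 4/11.

4/11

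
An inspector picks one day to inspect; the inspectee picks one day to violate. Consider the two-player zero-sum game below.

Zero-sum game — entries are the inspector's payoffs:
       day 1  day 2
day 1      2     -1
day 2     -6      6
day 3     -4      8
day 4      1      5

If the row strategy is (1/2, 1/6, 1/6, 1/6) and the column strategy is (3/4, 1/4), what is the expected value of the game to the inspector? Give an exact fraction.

Against (3/4, 1/4), each row's expected payoff is day 1: 5/4; day 2: -3; day 3: -1; day 4: 2.
Taking the (1/2, 1/6, 1/6, 1/6)-weighted average: (1/2)·(5/4) + (1/6)·(-3) + (1/6)·(-1) + (1/6)·(2) = 7/24.

7/24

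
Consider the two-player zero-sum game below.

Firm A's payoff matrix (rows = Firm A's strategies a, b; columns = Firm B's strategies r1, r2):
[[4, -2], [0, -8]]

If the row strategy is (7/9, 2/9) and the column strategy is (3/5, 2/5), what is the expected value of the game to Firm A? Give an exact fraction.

8/15

Against (3/5, 2/5), each row's expected payoff is a: 8/5; b: -16/5.
Taking the (7/9, 2/9)-weighted average: (7/9)·(8/5) + (2/9)·(-16/5) = 8/15.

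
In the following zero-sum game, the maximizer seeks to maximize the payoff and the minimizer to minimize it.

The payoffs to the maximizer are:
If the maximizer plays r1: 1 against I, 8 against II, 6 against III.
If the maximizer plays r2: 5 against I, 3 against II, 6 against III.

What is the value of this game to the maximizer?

Column III is strictly dominated by I for the minimizer (it gives the maximizer more in every row).
The remaining 2×2 game on (r1, r2) × (I, II) has no saddle point. Let the maximizer play r1 with probability p; indifference gives p + 5(1−p) = 8p + 3(1−p), so p = 2/9.
Similarly the minimizer's optimal q on I is 5/9, and the value is 1·(5/9) + (8)·(4/9) = 37/9.

37/9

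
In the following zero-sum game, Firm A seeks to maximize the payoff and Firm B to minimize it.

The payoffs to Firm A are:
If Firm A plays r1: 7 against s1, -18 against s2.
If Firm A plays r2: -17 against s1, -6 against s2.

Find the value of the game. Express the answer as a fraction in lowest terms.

-29/3

Row minima are -18 and -17, so Firm A's maximin is -17; column maxima are 7 and -6, so Firm B's minimax is -6. These differ, so the equilibrium is in mixed strategies.
Let Firm A play r1 with probability p. Firm B is indifferent when 7p − 17(1−p) = −18p − 6(1−p), giving p = 11/36.
Let Firm B play s1 with probability q. Firm A is indifferent when 7q − 18(1−q) = −17q − 6(1−q), giving q = 1/3.
The value is 7·(1/3) + (-18)·(2/3) = -29/3.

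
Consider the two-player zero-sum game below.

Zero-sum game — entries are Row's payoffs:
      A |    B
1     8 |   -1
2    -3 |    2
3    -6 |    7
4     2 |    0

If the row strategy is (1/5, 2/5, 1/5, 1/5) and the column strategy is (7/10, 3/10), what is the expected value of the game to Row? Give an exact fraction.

8/25

Against (7/10, 3/10), each row's expected payoff is 1: 53/10; 2: -3/2; 3: -21/10; 4: 7/5.
Taking the (1/5, 2/5, 1/5, 1/5)-weighted average: (1/5)·(53/10) + (2/5)·(-3/2) + (1/5)·(-21/10) + (1/5)·(7/5) = 8/25.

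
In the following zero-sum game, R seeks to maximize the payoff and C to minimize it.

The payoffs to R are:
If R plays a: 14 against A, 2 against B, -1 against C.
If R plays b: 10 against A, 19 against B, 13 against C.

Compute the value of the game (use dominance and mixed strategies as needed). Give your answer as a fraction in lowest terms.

32/3

Column B is strictly dominated by C for C (it gives R more in every row).
The remaining 2×2 game on (a, b) × (A, C) has no saddle point. Let R play a with probability p; indifference gives 14p + 10(1−p) = −p + 13(1−p), so p = 1/6.
Similarly C's optimal q on A is 7/9, and the value is 14·(7/9) + (-1)·(2/9) = 32/3.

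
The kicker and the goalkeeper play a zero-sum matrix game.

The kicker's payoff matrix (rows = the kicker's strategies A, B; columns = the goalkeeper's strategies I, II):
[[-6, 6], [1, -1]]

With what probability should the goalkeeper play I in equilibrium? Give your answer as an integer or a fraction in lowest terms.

1/2

Row minima are -6 and -1, so the kicker's maximin is -1; column maxima are 1 and 6, so the goalkeeper's minimax is 1. These differ, so the equilibrium is in mixed strategies.
Let the goalkeeper play I with probability q. The kicker is indifferent when −6q + 6(1−q) = q − (1−q), giving q = 1/2.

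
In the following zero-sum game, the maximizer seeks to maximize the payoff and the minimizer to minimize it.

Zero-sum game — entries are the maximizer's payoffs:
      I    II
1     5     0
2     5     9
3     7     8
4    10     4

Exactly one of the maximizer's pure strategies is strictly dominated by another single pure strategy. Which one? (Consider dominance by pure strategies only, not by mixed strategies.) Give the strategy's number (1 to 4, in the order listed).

1

Compare 1 with 3: 7 > 5, 8 > 0.
So 3 strictly dominates 1 for the maximizer; 1 is strictly dominated.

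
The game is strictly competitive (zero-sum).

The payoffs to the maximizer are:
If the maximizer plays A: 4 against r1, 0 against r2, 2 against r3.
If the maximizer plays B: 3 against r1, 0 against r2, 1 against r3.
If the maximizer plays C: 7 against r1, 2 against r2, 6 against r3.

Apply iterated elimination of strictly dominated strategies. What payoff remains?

2

Column r1 is strictly dominated by r2 for the minimizer (0<4, 0<3, 2<7); eliminate r1.
Column r3 is strictly dominated by r2 for the minimizer (0<2, 0<1, 2<6); eliminate r3.
Row B is strictly dominated by row C (2>0); eliminate B.
Row A is strictly dominated by row C (2>0); eliminate A.
Only (C, r2) remains, with payoff 2.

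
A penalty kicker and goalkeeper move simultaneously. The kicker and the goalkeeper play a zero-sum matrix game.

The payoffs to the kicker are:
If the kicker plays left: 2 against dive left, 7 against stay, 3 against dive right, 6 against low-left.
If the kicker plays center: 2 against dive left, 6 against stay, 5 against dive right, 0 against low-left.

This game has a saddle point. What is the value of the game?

2

Row minima: 2, 0 → the kicker's maximin is 2.
Column maxima: 2, 7, 5, 6 → the goalkeeper's minimax is 2.
They coincide at (left, dive left), so the value is 2.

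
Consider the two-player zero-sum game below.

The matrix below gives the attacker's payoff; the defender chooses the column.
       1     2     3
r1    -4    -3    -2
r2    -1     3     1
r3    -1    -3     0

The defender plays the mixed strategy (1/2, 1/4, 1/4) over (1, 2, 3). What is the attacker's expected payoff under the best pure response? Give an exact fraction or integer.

r1: (-4)·(1/2) + (-3)·(1/4) + (-2)·(1/4) = -13/4.
r2: (-1)·(1/2) + (3)·(1/4) + (1)·(1/4) = 1/2.
r3: (-1)·(1/2) + (-3)·(1/4) + (0)·(1/4) = -5/4.
The best pure response is r2 with expected payoff 1/2.

1/2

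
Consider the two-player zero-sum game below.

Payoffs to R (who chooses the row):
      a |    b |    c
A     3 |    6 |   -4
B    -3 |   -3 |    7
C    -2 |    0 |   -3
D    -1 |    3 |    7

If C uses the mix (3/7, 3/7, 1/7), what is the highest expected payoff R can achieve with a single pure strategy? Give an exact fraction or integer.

A: (3)·(3/7) + (6)·(3/7) + (-4)·(1/7) = 23/7.
B: (-3)·(3/7) + (-3)·(3/7) + (7)·(1/7) = -11/7.
C: (-2)·(3/7) + (0)·(3/7) + (-3)·(1/7) = -9/7.
D: (-1)·(3/7) + (3)·(3/7) + (7)·(1/7) = 13/7.
The best pure response is A with expected payoff 23/7.

23/7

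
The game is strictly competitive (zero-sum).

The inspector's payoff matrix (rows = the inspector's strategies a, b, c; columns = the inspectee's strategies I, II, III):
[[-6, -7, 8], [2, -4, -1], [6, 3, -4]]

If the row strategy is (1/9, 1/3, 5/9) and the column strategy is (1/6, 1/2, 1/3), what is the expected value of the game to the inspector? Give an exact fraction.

Against (1/6, 1/2, 1/3), each row's expected payoff is a: -11/6; b: -2; c: 7/6.
Taking the (1/9, 1/3, 5/9)-weighted average: (1/9)·(-11/6) + (1/3)·(-2) + (5/9)·(7/6) = -2/9.

-2/9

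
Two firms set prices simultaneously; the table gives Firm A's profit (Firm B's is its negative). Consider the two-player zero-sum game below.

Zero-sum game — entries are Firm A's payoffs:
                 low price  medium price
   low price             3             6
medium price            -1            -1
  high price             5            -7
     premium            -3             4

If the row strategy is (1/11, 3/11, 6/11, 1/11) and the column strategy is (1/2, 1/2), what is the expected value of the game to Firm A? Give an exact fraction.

-4/11

Against (1/2, 1/2), each row's expected payoff is low price: 9/2; medium price: -1; high price: -1; premium: 1/2.
Taking the (1/11, 3/11, 6/11, 1/11)-weighted average: (1/11)·(9/2) + (3/11)·(-1) + (6/11)·(-1) + (1/11)·(1/2) = -4/11.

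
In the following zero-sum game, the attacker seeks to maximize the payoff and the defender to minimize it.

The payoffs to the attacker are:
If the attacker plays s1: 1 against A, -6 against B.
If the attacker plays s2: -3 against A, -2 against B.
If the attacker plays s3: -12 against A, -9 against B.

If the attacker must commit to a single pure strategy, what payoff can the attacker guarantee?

-3

The worst-case payoff for each row is s1: -6, s2: -3, s3: -12.
The best of these is -3.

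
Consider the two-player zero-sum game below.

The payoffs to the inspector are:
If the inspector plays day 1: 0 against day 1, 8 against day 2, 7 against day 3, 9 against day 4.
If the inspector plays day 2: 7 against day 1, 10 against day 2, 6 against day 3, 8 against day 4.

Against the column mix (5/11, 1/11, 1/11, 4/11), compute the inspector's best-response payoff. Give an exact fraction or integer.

83/11

day 1: (0)·(5/11) + (8)·(1/11) + (7)·(1/11) + (9)·(4/11) = 51/11.
day 2: (7)·(5/11) + (10)·(1/11) + (6)·(1/11) + (8)·(4/11) = 83/11.
The best pure response is day 2 with expected payoff 83/11.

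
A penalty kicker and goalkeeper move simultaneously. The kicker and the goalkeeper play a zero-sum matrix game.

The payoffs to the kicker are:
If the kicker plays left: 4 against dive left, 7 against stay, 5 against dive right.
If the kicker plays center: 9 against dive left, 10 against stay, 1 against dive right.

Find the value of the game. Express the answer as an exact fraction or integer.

41/9

Column stay is strictly dominated by dive left for the goalkeeper (it gives the kicker more in every row).
The remaining 2×2 game on (left, center) × (dive left, dive right) has no saddle point. Let the kicker play left with probability p; indifference gives 4p + 9(1−p) = 5p + (1−p), so p = 8/9.
Similarly the goalkeeper's optimal q on dive left is 4/9, and the value is 4·(4/9) + (5)·(5/9) = 41/9.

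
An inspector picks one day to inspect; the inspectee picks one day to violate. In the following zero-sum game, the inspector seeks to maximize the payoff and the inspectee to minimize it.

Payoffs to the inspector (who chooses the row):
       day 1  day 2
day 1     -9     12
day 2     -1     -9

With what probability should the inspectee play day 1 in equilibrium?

Row minima are -9 and -9, so the inspector's maximin is -9; column maxima are -1 and 12, so the inspectee's minimax is -1. These differ, so the equilibrium is in mixed strategies.
Let the inspectee play day 1 with probability q. The inspector is indifferent when −9q + 12(1−q) = −q − 9(1−q), giving q = 21/29.

21/29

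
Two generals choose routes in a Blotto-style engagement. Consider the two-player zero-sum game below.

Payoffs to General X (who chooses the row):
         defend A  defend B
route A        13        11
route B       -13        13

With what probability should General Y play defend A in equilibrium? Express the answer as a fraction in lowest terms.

Row minima are 11 and -13, so General X's maximin is 11; column maxima are 13 and 13, so General Y's minimax is 13. These differ, so the equilibrium is in mixed strategies.
Let General Y play defend A with probability q. General X is indifferent when 13q + 11(1−q) = −13q + 13(1−q), giving q = 1/14.

1/14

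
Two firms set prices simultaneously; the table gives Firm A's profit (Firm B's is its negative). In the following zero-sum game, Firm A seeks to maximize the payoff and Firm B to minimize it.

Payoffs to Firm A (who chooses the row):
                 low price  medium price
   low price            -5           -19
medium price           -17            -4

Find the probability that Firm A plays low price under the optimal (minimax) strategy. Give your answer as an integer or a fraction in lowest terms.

Row minima are -19 and -17, so Firm A's maximin is -17; column maxima are -5 and -4, so Firm B's minimax is -5. These differ, so the equilibrium is in mixed strategies.
Let Firm A play low price with probability p. Firm B is indifferent when −5p − 17(1−p) = −19p − 4(1−p), giving p = 13/27.

13/27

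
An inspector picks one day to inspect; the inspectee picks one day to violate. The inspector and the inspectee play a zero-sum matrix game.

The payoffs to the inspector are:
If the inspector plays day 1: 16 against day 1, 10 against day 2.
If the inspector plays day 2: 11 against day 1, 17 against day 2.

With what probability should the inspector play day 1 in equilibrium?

1/2

Row minima are 10 and 11, so the inspector's maximin is 11; column maxima are 16 and 17, so the inspectee's minimax is 16. These differ, so the equilibrium is in mixed strategies.
Let the inspector play day 1 with probability p. The inspectee is indifferent when 16p + 11(1−p) = 10p + 17(1−p), giving p = 1/2.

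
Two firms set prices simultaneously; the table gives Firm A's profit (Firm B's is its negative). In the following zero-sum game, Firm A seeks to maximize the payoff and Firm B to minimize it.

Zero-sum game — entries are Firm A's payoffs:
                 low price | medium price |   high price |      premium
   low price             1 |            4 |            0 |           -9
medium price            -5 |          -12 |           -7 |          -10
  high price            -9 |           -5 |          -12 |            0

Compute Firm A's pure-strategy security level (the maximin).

The worst-case payoff for each row is low price: -9, medium price: -12, high price: -12.
The best of these is -9.

-9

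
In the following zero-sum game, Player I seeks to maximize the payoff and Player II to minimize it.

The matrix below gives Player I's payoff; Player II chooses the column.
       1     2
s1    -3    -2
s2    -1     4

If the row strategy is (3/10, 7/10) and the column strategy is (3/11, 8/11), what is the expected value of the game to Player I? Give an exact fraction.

64/55

Against (3/11, 8/11), each row's expected payoff is s1: -25/11; s2: 29/11.
Taking the (3/10, 7/10)-weighted average: (3/10)·(-25/11) + (7/10)·(29/11) = 64/55.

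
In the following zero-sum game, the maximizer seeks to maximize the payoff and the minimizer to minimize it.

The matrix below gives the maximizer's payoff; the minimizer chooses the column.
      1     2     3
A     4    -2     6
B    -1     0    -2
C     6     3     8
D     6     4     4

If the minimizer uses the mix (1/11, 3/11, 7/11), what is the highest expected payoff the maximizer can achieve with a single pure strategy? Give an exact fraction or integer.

A: (4)·(1/11) + (-2)·(3/11) + (6)·(7/11) = 40/11.
B: (-1)·(1/11) + (0)·(3/11) + (-2)·(7/11) = -15/11.
C: (6)·(1/11) + (3)·(3/11) + (8)·(7/11) = 71/11.
D: (6)·(1/11) + (4)·(3/11) + (4)·(7/11) = 46/11.
The best pure response is C with expected payoff 71/11.

71/11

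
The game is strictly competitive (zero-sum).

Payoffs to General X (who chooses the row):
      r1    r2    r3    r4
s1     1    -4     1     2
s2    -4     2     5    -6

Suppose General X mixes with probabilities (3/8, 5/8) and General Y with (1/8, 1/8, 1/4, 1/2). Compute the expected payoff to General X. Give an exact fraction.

-59/64

Against (1/8, 1/8, 1/4, 1/2), each row's expected payoff is s1: 7/8; s2: -2.
Taking the (3/8, 5/8)-weighted average: (3/8)·(7/8) + (5/8)·(-2) = -59/64.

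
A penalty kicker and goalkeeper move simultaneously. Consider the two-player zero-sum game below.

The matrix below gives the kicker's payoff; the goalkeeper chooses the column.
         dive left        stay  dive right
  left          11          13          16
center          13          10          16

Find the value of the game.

Column dive right is strictly dominated by stay for the goalkeeper (it gives the kicker more in every row).
The remaining 2×2 game on (left, center) × (dive left, stay) has no saddle point. Let the kicker play left with probability p; indifference gives 11p + 13(1−p) = 13p + 10(1−p), so p = 3/5.
Similarly the goalkeeper's optimal q on dive left is 3/5, and the value is 11·(3/5) + (13)·(2/5) = 59/5.

59/5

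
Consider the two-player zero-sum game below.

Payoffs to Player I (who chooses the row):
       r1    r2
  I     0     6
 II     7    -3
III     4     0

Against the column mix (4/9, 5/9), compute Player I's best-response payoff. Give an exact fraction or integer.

10/3

I: (0)·(4/9) + (6)·(5/9) = 10/3.
II: (7)·(4/9) + (-3)·(5/9) = 13/9.
III: (4)·(4/9) + (0)·(5/9) = 16/9.
The best pure response is I with expected payoff 10/3.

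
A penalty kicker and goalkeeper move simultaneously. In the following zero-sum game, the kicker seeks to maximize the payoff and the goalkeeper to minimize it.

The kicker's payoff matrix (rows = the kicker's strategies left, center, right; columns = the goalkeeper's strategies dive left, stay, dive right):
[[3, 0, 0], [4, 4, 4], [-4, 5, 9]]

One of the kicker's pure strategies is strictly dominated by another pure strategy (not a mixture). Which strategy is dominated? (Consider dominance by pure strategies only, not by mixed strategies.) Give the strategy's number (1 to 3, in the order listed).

1

Compare left with center: 4 > 3, 4 > 0, 4 > 0.
So center strictly dominates left for the kicker; left is strictly dominated.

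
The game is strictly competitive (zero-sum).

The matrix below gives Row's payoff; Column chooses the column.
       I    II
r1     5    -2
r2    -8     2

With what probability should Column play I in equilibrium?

Row minima are -2 and -8, so Row's maximin is -2; column maxima are 5 and 2, so Column's minimax is 2. These differ, so the equilibrium is in mixed strategies.
Let Column play I with probability q. Row is indifferent when 5q − 2(1−q) = −8q + 2(1−q), giving q = 4/17.

4/17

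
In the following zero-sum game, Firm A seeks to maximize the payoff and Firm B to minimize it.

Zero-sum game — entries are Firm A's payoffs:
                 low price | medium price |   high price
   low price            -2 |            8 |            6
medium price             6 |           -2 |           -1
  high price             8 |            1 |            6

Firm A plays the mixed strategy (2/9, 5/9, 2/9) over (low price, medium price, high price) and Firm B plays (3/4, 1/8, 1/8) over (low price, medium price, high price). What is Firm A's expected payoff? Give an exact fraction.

31/8

Against (3/4, 1/8, 1/8), each row's expected payoff is low price: 1/4; medium price: 33/8; high price: 55/8.
Taking the (2/9, 5/9, 2/9)-weighted average: (2/9)·(1/4) + (5/9)·(33/8) + (2/9)·(55/8) = 31/8.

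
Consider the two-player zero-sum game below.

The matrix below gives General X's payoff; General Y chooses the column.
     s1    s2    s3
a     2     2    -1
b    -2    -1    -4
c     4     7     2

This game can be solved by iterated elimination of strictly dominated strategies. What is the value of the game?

Row b is strictly dominated by row a (2>-2, 2>-1, -1>-4); eliminate b.
Column s1 is strictly dominated by s3 for General Y (-1<2, 2<4); eliminate s1.
Column s2 is strictly dominated by s3 for General Y (-1<2, 2<7); eliminate s2.
Row a is strictly dominated by row c (2>-1); eliminate a.
Only (c, s3) remains, with payoff 2.

2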